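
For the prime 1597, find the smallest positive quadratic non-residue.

(2/1597) = −1, so 2 is the smallest positive non-residue mod 1597.

2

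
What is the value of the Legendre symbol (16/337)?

Euler's criterion: (16/337) ≡ 16^168 (mod 337).
16^2 ≡ 256 (mod 337)
16^4 ≡ 158 (mod 337)
16^8 ≡ 26 (mod 337)
16^16 ≡ 2 (mod 337)
16^32 ≡ 4 (mod 337)
16^64 ≡ 16 (mod 337)
16^128 ≡ 256 (mod 337)
16^168 = 16^(128+32+8) ≡ 1 (mod 337).
Result is 1, so (16/337) = 1.

1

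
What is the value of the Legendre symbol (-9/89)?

1

Euler's criterion: (-9/89) ≡ 80^44 (mod 89).
80^2 ≡ 81 (mod 89)
80^4 ≡ 64 (mod 89)
80^8 ≡ 2 (mod 89)
80^16 ≡ 4 (mod 89)
80^32 ≡ 16 (mod 89)
80^44 = 80^(32+8+4) ≡ 1 (mod 89).
Result is 1, so (-9/89) = 1.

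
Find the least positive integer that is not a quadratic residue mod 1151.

13

(2/1151) = +1, so 2 is a residue.
(3/1151) = +1, so 3 is a residue.
(4/1151) = +1, so 4 is a residue.
(5/1151) = +1, so 5 is a residue.
(6/1151) = +1, so 6 is a residue.
(7/1151) = +1, so 7 is a residue.
(8/1151) = +1, so 8 is a residue.
(9/1151) = +1, so 9 is a residue.
(10/1151) = +1, so 10 is a residue.
(11/1151) = +1, so 11 is a residue.
(12/1151) = +1, so 12 is a residue.
(13/1151) = −1, so 13 is the smallest positive non-residue mod 1151.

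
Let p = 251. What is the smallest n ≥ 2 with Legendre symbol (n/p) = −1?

(2/251) = −1, so 2 is the smallest positive non-residue mod 251.

2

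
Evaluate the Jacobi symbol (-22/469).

1

First reduce: -22 ≡ 447 (mod 469).
Reciprocity: 447 ≡ 3 and 469 ≡ 1 (mod 4), so (447/469) = +(469/447).
Reduce top mod 447: now compute (22/447).
Pull out 2: since 447 ≡ 7 (mod 8), (2/447) = +1.
Reciprocity: 11 ≡ 3 and 447 ≡ 3 (mod 4), so (11/447) = −(447/11).
Reduce top mod 11: now compute (7/11).
Reciprocity: 7 ≡ 3 and 11 ≡ 3 (mod 4), so (7/11) = −(11/7).
Reduce top mod 7: now compute (4/7).
Pull out 2^2: since 7 ≡ 7 (mod 8), (2/7) = +1, so (2/7)^2 = +1.
Reached (1/7) = 1. Collecting the sign flips along the way, the symbol is +1.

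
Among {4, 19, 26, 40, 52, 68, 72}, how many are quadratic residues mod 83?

4

(4/83) = +1 → QR.
(19/83) = -1 → non-residue.
(26/83) = +1 → QR.
(40/83) = +1 → QR.
(52/83) = -1 → non-residue.
(68/83) = +1 → QR.
(72/83) = -1 → non-residue.
Total quadratic residues among the 7: 4.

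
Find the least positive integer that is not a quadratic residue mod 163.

2

(2/163) = −1, so 2 is the smallest positive non-residue mod 163.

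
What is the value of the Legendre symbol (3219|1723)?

First reduce: 3219 ≡ 1496 (mod 1723).
Pull out 2^3: since 1723 ≡ 3 (mod 8), (2/1723) = -1, so (2/1723)^3 = -1.
Reciprocity: 187 ≡ 3 and 1723 ≡ 3 (mod 4), so (187/1723) = −(1723/187).
Reduce top mod 187: now compute (40/187).
Pull out 2^3: since 187 ≡ 3 (mod 8), (2/187) = -1, so (2/187)^3 = -1.
Reciprocity: 5 ≡ 1 and 187 ≡ 3 (mod 4), so (5/187) = +(187/5).
Reduce top mod 5: now compute (2/5).
Pull out 2: since 5 ≡ 5 (mod 8), (2/5) = -1.
Reached (1/5) = 1. Collecting the sign flips along the way, the symbol is +1.

1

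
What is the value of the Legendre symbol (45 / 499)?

Euler's criterion: (45/499) ≡ 45^249 (mod 499).
45^2 ≡ 29 (mod 499)
45^4 ≡ 342 (mod 499)
45^8 ≡ 198 (mod 499)
45^16 ≡ 282 (mod 499)
45^32 ≡ 183 (mod 499)
45^64 ≡ 56 (mod 499)
45^128 ≡ 142 (mod 499)
45^249 = 45^(128+64+32+16+8+1) ≡ 1 (mod 499).
Result is 1, so (45/499) = 1.

1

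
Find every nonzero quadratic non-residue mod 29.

2, 3, 8, 10, 11, 12, 14, 15, 17, 18, 19, 21, 26, 27

Square k = 1,…,14 (k and 29−k give the same square):
1²=1, 2²=4, 3²=9, 4²=16, 5²=25, 6²≡7, 7²≡20, 8²≡6, 9²≡23, 10²≡13, 11²≡5, 12²≡28, 13²≡24, 14²≡22 (mod 29).
The residues are {1, 4, 5, 6, 7, 9, 13, 16, 20, 22, 23, 24, 25, 28}; the non-residues are the remaining 14 nonzero classes.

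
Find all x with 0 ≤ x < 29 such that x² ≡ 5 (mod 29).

29 ≡ 1 (mod 4), so we find a root by search.
Trying successive values, 11² = 121 ≡ 5 (mod 29). The other root is 29 − 11 = 18.

11, 18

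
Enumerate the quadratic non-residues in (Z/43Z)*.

Square k = 1,…,21 (k and 43−k give the same square):
1²=1, 2²=4, 3²=9, 4²=16, 5²=25, 6²=36, 7²≡6, 8²≡21, 9²≡38, 10²≡14, 11²≡35, 12²≡15, 13²≡40, 14²≡24, 15²≡10, 16²≡41, 17²≡31, 18²≡23, 19²≡17, 20²≡13, 21²≡11 (mod 43).
The residues are {1, 4, 6, 9, 10, 11, 13, 14, 15, 16, 17, 21, 23, 24, 25, 31, 35, 36, 38, 40, 41}; the non-residues are the remaining 21 nonzero classes.

2 3 5 7 8 12 18 19 20 22 26 27 28 29 30 32 33 34 37 39 42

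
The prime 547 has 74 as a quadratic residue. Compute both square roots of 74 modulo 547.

53, 494

Since 547 ≡ 3 (mod 4), a square root of 74 is 74^((547+1)/4) = 74^137 mod 547.
Repeated squaring: 74^2≡6, 74^4≡36, 74^8≡202, 74^16≡326, 74^32≡158, 74^64≡349, 74^128≡367 (mod 547).
74^137 = 74^(128+8+1) ≡ 53 (mod 547).
Check: 53² = 2809 ≡ 74 (mod 547). The two roots are 53 and 494.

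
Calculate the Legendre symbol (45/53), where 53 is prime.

-1

Euler's criterion: (45/53) ≡ 45^26 (mod 53).
45^2 ≡ 11 (mod 53)
45^4 ≡ 15 (mod 53)
45^8 ≡ 13 (mod 53)
45^16 ≡ 10 (mod 53)
45^26 = 45^(16+8+2) ≡ 52 (mod 53).
Result is 52 ≡ −1, so (45/53) = −1.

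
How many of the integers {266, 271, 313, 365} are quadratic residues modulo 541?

(266/541) = -1 → non-residue.
(271/541) = -1 → non-residue.
(313/541) = +1 → QR.
(365/541) = -1 → non-residue.
Total quadratic residues among the 4: 1.

1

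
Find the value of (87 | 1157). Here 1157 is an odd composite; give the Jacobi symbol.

Reciprocity: 87 ≡ 3 and 1157 ≡ 1 (mod 4), so (87/1157) = +(1157/87).
Reduce top mod 87: now compute (26/87).
Pull out 2: since 87 ≡ 7 (mod 8), (2/87) = +1.
Reciprocity: 13 ≡ 1 and 87 ≡ 3 (mod 4), so (13/87) = +(87/13).
Reduce top mod 13: now compute (9/13).
Reciprocity: 9 ≡ 1 and 13 ≡ 1 (mod 4), so (9/13) = +(13/9).
Reduce top mod 9: now compute (4/9).
Pull out 2^2: since 9 ≡ 1 (mod 8), (2/9) = +1, so (2/9)^2 = +1.
Reached (1/9) = 1. Collecting the sign flips along the way, the symbol is +1.

1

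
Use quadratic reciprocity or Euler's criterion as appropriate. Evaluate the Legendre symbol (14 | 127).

Euler's criterion: (14/127) ≡ 14^63 (mod 127).
14^2 ≡ 69 (mod 127)
14^4 ≡ 62 (mod 127)
14^8 ≡ 34 (mod 127)
14^16 ≡ 13 (mod 127)
14^32 ≡ 42 (mod 127)
14^63 = 14^(32+16+8+4+2+1) ≡ 126 (mod 127).
Result is 126 ≡ −1, so (14/127) = −1.

-1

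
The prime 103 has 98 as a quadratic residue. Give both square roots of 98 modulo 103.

43, 60

Since 103 ≡ 3 (mod 4), a square root of 98 is 98^((103+1)/4) = 98^26 mod 103.
Repeated squaring: 98^2≡25, 98^4≡7, 98^8≡49, 98^16≡32 (mod 103).
98^26 = 98^(16+8+2) ≡ 60 (mod 103).
Check: 60² = 3600 ≡ 98 (mod 103). The two roots are 43 and 60.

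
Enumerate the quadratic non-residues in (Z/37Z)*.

Square k = 1,…,18 (k and 37−k give the same square):
1²=1, 2²=4, 3²=9, 4²=16, 5²=25, 6²=36, 7²≡12, 8²≡27, 9²≡7, 10²≡26, 11²≡10, 12²≡33, 13²≡21, 14²≡11, 15²≡3, 16²≡34, 17²≡30, 18²≡28 (mod 37).
The residues are {1, 3, 4, 7, 9, 10, 11, 12, 16, 21, 25, 26, 27, 28, 30, 33, 34, 36}; the non-residues are the remaining 18 nonzero classes.

2, 5, 6, 8, 13, 14, 15, 17, 18, 19, 20, 22, 23, 24, 29, 31, 32, 35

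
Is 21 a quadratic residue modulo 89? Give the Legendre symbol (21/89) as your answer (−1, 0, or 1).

1

Reciprocity: 21 ≡ 1 and 89 ≡ 1 (mod 4), so (21/89) = +(89/21).
Reduce top mod 21: now compute (5/21).
Reciprocity: 5 ≡ 1 and 21 ≡ 1 (mod 4), so (5/21) = +(21/5).
Reduce top mod 5: now compute (1/5).
Reached (1/5) = 1. Collecting the sign flips along the way, the symbol is +1.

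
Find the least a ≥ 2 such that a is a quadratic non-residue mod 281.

3

(2/281) = +1, so 2 is a residue.
(3/281) = −1, so 3 is the smallest positive non-residue mod 281.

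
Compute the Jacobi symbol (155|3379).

Reciprocity: 155 ≡ 3 and 3379 ≡ 3 (mod 4), so (155/3379) = −(3379/155).
Reduce top mod 155: now compute (124/155).
Pull out 2^2: since 155 ≡ 3 (mod 8), (2/155) = -1, so (2/155)^2 = +1.
Reciprocity: 31 ≡ 3 and 155 ≡ 3 (mod 4), so (31/155) = −(155/31).
Reduce top mod 31: now compute (0/31).
Top reduces to 0: gcd > 1, so the symbol is 0.

0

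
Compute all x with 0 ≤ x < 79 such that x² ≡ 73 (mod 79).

28, 51

Since 79 ≡ 3 (mod 4), a square root of 73 is 73^((79+1)/4) = 73^20 mod 79.
Repeated squaring: 73^2≡36, 73^4≡32, 73^8≡76, 73^16≡9 (mod 79).
73^20 = 73^(16+4) ≡ 51 (mod 79).
Check: 51² = 2601 ≡ 73 (mod 79). The two roots are 28 and 51.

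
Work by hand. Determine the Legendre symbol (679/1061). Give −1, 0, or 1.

Euler's criterion: (679/1061) ≡ 679^530 (mod 1061).
679^2 ≡ 567 (mod 1061)
679^4 ≡ 6 (mod 1061)
679^8 ≡ 36 (mod 1061)
679^16 ≡ 235 (mod 1061)
679^32 ≡ 53 (mod 1061)
679^64 ≡ 687 (mod 1061)
679^128 ≡ 885 (mod 1061)
679^256 ≡ 207 (mod 1061)
679^512 ≡ 409 (mod 1061)
679^530 = 679^(512+16+2) ≡ 1 (mod 1061).
Result is 1, so (679/1061) = 1.

1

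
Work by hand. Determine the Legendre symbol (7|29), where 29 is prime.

Reciprocity: 7 ≡ 3 and 29 ≡ 1 (mod 4), so (7/29) = +(29/7).
Reduce top mod 7: now compute (1/7).
Reached (1/7) = 1. Collecting the sign flips along the way, the symbol is +1.

1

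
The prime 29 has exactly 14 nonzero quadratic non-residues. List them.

Square k = 1,…,14 (k and 29−k give the same square):
1²=1, 2²=4, 3²=9, 4²=16, 5²=25, 6²≡7, 7²≡20, 8²≡6, 9²≡23, 10²≡13, 11²≡5, 12²≡28, 13²≡24, 14²≡22 (mod 29).
The residues are {1, 4, 5, 6, 7, 9, 13, 16, 20, 22, 23, 24, 25, 28}; the non-residues are the remaining 14 nonzero classes.

2,3,8,10,11,12,14,15,17,18,19,21,26,27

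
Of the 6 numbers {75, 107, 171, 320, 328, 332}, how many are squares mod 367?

3

(75/367) = -1 → non-residue.
(107/367) = +1 → QR.
(171/367) = -1 → non-residue.
(320/367) = -1 → non-residue.
(328/367) = +1 → QR.
(332/367) = +1 → QR.
Total quadratic residues among the 6: 3.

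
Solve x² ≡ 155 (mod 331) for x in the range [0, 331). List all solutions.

Since 331 ≡ 3 (mod 4), a square root of 155 is 155^((331+1)/4) = 155^83 mod 331.
Repeated squaring: 155^2≡193, 155^4≡177, 155^8≡215, 155^16≡216, 155^32≡316, 155^64≡225 (mod 331).
155^83 = 155^(64+16+2+1) ≡ 157 (mod 331).
Check: 157² = 24649 ≡ 155 (mod 331). The two roots are 157 and 174.

157, 174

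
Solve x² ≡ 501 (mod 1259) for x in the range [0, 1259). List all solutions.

Since 1259 ≡ 3 (mod 4), a square root of 501 is 501^((1259+1)/4) = 501^315 mod 1259.
Repeated squaring: 501^2≡460, 501^4≡88, 501^8≡190, 501^16≡848, 501^32≡215, 501^64≡901, 501^128≡1005, 501^256≡307 (mod 1259).
501^315 = 501^(256+32+16+8+2+1) ≡ 148 (mod 1259).
Check: 148² = 21904 ≡ 501 (mod 1259). The two roots are 148 and 1111.

148, 1111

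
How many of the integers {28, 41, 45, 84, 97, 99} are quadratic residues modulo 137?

2

(28/137) = +1 → QR.
(41/137) = -1 → non-residue.
(45/137) = -1 → non-residue.
(84/137) = -1 → non-residue.
(97/137) = -1 → non-residue.
(99/137) = +1 → QR.
Total quadratic residues among the 6: 2.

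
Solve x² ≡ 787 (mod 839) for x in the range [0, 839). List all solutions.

192, 647

Since 839 ≡ 3 (mod 4), a square root of 787 is 787^((839+1)/4) = 787^210 mod 839.
Repeated squaring: 787^2≡187, 787^4≡570, 787^8≡207, 787^16≡60, 787^32≡244, 787^64≡806, 787^128≡250 (mod 839).
787^210 = 787^(128+64+16+2) ≡ 192 (mod 839).
Check: 192² = 36864 ≡ 787 (mod 839). The two roots are 192 and 647.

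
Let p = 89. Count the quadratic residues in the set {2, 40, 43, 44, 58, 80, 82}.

4

(2/89) = +1 → QR.
(40/89) = +1 → QR.
(43/89) = -1 → non-residue.
(44/89) = +1 → QR.
(58/89) = -1 → non-residue.
(80/89) = +1 → QR.
(82/89) = -1 → non-residue.
Total quadratic residues among the 7: 4.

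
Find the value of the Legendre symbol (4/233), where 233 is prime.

Pull out 2^2: since 233 ≡ 1 (mod 8), (2/233) = +1, so (2/233)^2 = +1.
Reached (1/233) = 1. Collecting the sign flips along the way, the symbol is +1.

1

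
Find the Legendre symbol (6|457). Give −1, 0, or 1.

1

Euler's criterion: (6/457) ≡ 6^228 (mod 457).
6^2 ≡ 36 (mod 457)
6^4 ≡ 382 (mod 457)
6^8 ≡ 141 (mod 457)
6^16 ≡ 230 (mod 457)
6^32 ≡ 345 (mod 457)
6^64 ≡ 205 (mod 457)
6^128 ≡ 438 (mod 457)
6^228 = 6^(128+64+32+4) ≡ 1 (mod 457).
Result is 1, so (6/457) = 1.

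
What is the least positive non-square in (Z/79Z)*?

3

(2/79) = +1, so 2 is a residue.
(3/79) = −1, so 3 is the smallest positive non-residue mod 79.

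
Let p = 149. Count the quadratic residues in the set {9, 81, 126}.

(9/149) = +1 → QR.
(81/149) = +1 → QR.
(126/149) = -1 → non-residue.
Total quadratic residues among the 3: 2.

2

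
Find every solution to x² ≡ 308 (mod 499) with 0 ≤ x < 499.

Since 499 ≡ 3 (mod 4), a square root of 308 is 308^((499+1)/4) = 308^125 mod 499.
Repeated squaring: 308^2≡54, 308^4≡421, 308^8≡96, 308^16≡234, 308^32≡365, 308^64≡491 (mod 499).
308^125 = 308^(64+32+16+8+4+1) ≡ 451 (mod 499).
Check: 451² = 203401 ≡ 308 (mod 499). The two roots are 48 and 451.

48, 451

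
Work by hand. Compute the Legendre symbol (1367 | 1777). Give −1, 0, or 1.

1

Reciprocity: 1367 ≡ 3 and 1777 ≡ 1 (mod 4), so (1367/1777) = +(1777/1367).
Reduce top mod 1367: now compute (410/1367).
Pull out 2: since 1367 ≡ 7 (mod 8), (2/1367) = +1.
Reciprocity: 205 ≡ 1 and 1367 ≡ 3 (mod 4), so (205/1367) = +(1367/205).
Reduce top mod 205: now compute (137/205).
Reciprocity: 137 ≡ 1 and 205 ≡ 1 (mod 4), so (137/205) = +(205/137).
Reduce top mod 137: now compute (68/137).
Pull out 2^2: since 137 ≡ 1 (mod 8), (2/137) = +1, so (2/137)^2 = +1.
Reciprocity: 17 ≡ 1 and 137 ≡ 1 (mod 4), so (17/137) = +(137/17).
Reduce top mod 17: now compute (1/17).
Reached (1/17) = 1. Collecting the sign flips along the way, the symbol is +1.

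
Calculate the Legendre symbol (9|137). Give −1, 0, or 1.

1

Euler's criterion: (9/137) ≡ 9^68 (mod 137).
9^2 ≡ 81 (mod 137)
9^4 ≡ 122 (mod 137)
9^8 ≡ 88 (mod 137)
9^16 ≡ 72 (mod 137)
9^32 ≡ 115 (mod 137)
9^64 ≡ 73 (mod 137)
9^68 = 9^(64+4) ≡ 1 (mod 137).
Result is 1, so (9/137) = 1.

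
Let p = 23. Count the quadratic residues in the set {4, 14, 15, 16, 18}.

(4/23) = +1 → QR.
(14/23) = -1 → non-residue.
(15/23) = -1 → non-residue.
(16/23) = +1 → QR.
(18/23) = +1 → QR.
Total quadratic residues among the 5: 3.

3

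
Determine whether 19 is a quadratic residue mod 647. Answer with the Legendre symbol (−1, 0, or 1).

-1

Euler's criterion: (19/647) ≡ 19^323 (mod 647).
19^2 ≡ 361 (mod 647)
19^4 ≡ 274 (mod 647)
19^8 ≡ 24 (mod 647)
19^16 ≡ 576 (mod 647)
19^32 ≡ 512 (mod 647)
19^64 ≡ 109 (mod 647)
19^128 ≡ 235 (mod 647)
19^256 ≡ 230 (mod 647)
19^323 = 19^(256+64+2+1) ≡ 646 (mod 647).
Result is 646 ≡ −1, so (19/647) = −1.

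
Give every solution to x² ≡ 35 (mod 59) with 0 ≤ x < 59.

25, 34

Since 59 ≡ 3 (mod 4), a square root of 35 is 35^((59+1)/4) = 35^15 mod 59.
Repeated squaring: 35^2≡45, 35^4≡19, 35^8≡7 (mod 59).
35^15 = 35^(8+4+2+1) ≡ 25 (mod 59).
Check: 25² = 625 ≡ 35 (mod 59). The two roots are 25 and 34.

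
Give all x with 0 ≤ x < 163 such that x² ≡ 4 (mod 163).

2, 161

Since 163 ≡ 3 (mod 4), a square root of 4 is 4^((163+1)/4) = 4^41 mod 163.
Repeated squaring: 4^2≡16, 4^4≡93, 4^8≡10, 4^16≡100, 4^32≡57 (mod 163).
4^41 = 4^(32+8+1) ≡ 161 (mod 163).
Check: 161² = 25921 ≡ 4 (mod 163). The two roots are 2 and 161.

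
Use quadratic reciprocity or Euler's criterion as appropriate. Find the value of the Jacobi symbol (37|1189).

-1

Reciprocity: 37 ≡ 1 and 1189 ≡ 1 (mod 4), so (37/1189) = +(1189/37).
Reduce top mod 37: now compute (5/37).
Reciprocity: 5 ≡ 1 and 37 ≡ 1 (mod 4), so (5/37) = +(37/5).
Reduce top mod 5: now compute (2/5).
Pull out 2: since 5 ≡ 5 (mod 8), (2/5) = -1.
Reached (1/5) = 1. Collecting the sign flips along the way, the symbol is -1.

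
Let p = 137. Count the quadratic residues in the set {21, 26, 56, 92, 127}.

(21/137) = -1 → non-residue.
(26/137) = -1 → non-residue.
(56/137) = +1 → QR.
(92/137) = -1 → non-residue.
(127/137) = -1 → non-residue.
Total quadratic residues among the 5: 1.

1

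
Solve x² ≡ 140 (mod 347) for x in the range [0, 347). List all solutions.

Since 347 ≡ 3 (mod 4), a square root of 140 is 140^((347+1)/4) = 140^87 mod 347.
Repeated squaring: 140^2≡168, 140^4≡117, 140^8≡156, 140^16≡46, 140^32≡34, 140^64≡115 (mod 347).
140^87 = 140^(64+16+4+2+1) ≡ 293 (mod 347).
Check: 293² = 85849 ≡ 140 (mod 347). The two roots are 54 and 293.

54, 293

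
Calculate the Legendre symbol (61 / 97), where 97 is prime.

Reciprocity: 61 ≡ 1 and 97 ≡ 1 (mod 4), so (61/97) = +(97/61).
Reduce top mod 61: now compute (36/61).
Pull out 2^2: since 61 ≡ 5 (mod 8), (2/61) = -1, so (2/61)^2 = +1.
Reciprocity: 9 ≡ 1 and 61 ≡ 1 (mod 4), so (9/61) = +(61/9).
Reduce top mod 9: now compute (7/9).
Reciprocity: 7 ≡ 3 and 9 ≡ 1 (mod 4), so (7/9) = +(9/7).
Reduce top mod 7: now compute (2/7).
Pull out 2: since 7 ≡ 7 (mod 8), (2/7) = +1.
Reached (1/7) = 1. Collecting the sign flips along the way, the symbol is +1.

1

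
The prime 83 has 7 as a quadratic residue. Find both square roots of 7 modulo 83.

16, 67

Since 83 ≡ 3 (mod 4), a square root of 7 is 7^((83+1)/4) = 7^21 mod 83.
Repeated squaring: 7^2≡49, 7^4≡77, 7^8≡36, 7^16≡51 (mod 83).
7^21 = 7^(16+4+1) ≡ 16 (mod 83).
Check: 16² = 256 ≡ 7 (mod 83). The two roots are 16 and 67.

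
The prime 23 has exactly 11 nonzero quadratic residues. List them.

1,2,3,4,6,8,9,12,13,16,18

Square k = 1,…,11 (k and 23−k give the same square):
1²=1, 2²=4, 3²=9, 4²=16, 5²≡2, 6²≡13, 7²≡3, 8²≡18, 9²≡12, 10²≡8, 11²≡6 (mod 23).
So the quadratic residues mod 23 are {1, 2, 3, 4, 6, 8, 9, 12, 13, 16, 18}.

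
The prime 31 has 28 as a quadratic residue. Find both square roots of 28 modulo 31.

11, 20

Since 31 ≡ 3 (mod 4), a square root of 28 is 28^((31+1)/4) = 28^8 mod 31.
Repeated squaring: 28^2≡9, 28^4≡19, 28^8≡20 (mod 31).
28^8 = 28^(8) ≡ 20 (mod 31).
Check: 20² = 400 ≡ 28 (mod 31). The two roots are 11 and 20.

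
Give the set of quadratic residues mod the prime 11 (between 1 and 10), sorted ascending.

Square k = 1,…,5 (k and 11−k give the same square):
1²=1, 2²=4, 3²=9, 4²≡5, 5²≡3 (mod 11).
So the quadratic residues mod 11 are {1, 3, 4, 5, 9}.

1 3 4 5 9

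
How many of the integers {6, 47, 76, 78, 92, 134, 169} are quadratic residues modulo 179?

3

(6/179) = -1 → non-residue.
(47/179) = +1 → QR.
(76/179) = +1 → QR.
(78/179) = -1 → non-residue.
(92/179) = -1 → non-residue.
(134/179) = -1 → non-residue.
(169/179) = +1 → QR.
Total quadratic residues among the 7: 3.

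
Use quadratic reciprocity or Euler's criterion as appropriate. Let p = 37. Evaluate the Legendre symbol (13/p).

-1

Euler's criterion: (13/37) ≡ 13^18 (mod 37).
13^2 ≡ 21 (mod 37)
13^4 ≡ 34 (mod 37)
13^8 ≡ 9 (mod 37)
13^16 ≡ 7 (mod 37)
13^18 = 13^(16+2) ≡ 36 (mod 37).
Result is 36 ≡ −1, so (13/37) = −1.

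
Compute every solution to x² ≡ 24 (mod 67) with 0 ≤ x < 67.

15, 52

Since 67 ≡ 3 (mod 4), a square root of 24 is 24^((67+1)/4) = 24^17 mod 67.
Repeated squaring: 24^2≡40, 24^4≡59, 24^8≡64, 24^16≡9 (mod 67).
24^17 = 24^(16+1) ≡ 15 (mod 67).
Check: 15² = 225 ≡ 24 (mod 67). The two roots are 15 and 52.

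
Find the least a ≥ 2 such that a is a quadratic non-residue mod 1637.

2

(2/1637) = −1, so 2 is the smallest positive non-residue mod 1637.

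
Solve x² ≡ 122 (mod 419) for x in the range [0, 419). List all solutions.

125, 294

Since 419 ≡ 3 (mod 4), a square root of 122 is 122^((419+1)/4) = 122^105 mod 419.
Repeated squaring: 122^2≡219, 122^4≡195, 122^8≡315, 122^16≡341, 122^32≡218, 122^64≡177 (mod 419).
122^105 = 122^(64+32+8+1) ≡ 125 (mod 419).
Check: 125² = 15625 ≡ 122 (mod 419). The two roots are 125 and 294.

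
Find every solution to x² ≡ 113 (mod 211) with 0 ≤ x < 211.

Since 211 ≡ 3 (mod 4), a square root of 113 is 113^((211+1)/4) = 113^53 mod 211.
Repeated squaring: 113^2≡109, 113^4≡65, 113^8≡5, 113^16≡25, 113^32≡203 (mod 211).
113^53 = 113^(32+16+4+1) ≡ 193 (mod 211).
Check: 193² = 37249 ≡ 113 (mod 211). The two roots are 18 and 193.

18, 193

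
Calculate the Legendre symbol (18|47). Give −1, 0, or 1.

1

Pull out 2: since 47 ≡ 7 (mod 8), (2/47) = +1.
Reciprocity: 9 ≡ 1 and 47 ≡ 3 (mod 4), so (9/47) = +(47/9).
Reduce top mod 9: now compute (2/9).
Pull out 2: since 9 ≡ 1 (mod 8), (2/9) = +1.
Reached (1/9) = 1. Collecting the sign flips along the way, the symbol is +1.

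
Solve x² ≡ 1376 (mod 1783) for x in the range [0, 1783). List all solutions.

Since 1783 ≡ 3 (mod 4), a square root of 1376 is 1376^((1783+1)/4) = 1376^446 mod 1783.
Repeated squaring: 1376^2≡1613, 1376^4≡372, 1376^8≡1093, 1376^16≡39, 1376^32≡1521, 1376^64≡890, 1376^128≡448, 1376^256≡1008 (mod 1783).
1376^446 = 1376^(256+128+32+16+8+4+2) ≡ 922 (mod 1783).
Check: 922² = 850084 ≡ 1376 (mod 1783). The two roots are 861 and 922.

861, 922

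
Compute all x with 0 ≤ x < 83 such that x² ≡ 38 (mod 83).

11, 72

Since 83 ≡ 3 (mod 4), a square root of 38 is 38^((83+1)/4) = 38^21 mod 83.
Repeated squaring: 38^2≡33, 38^4≡10, 38^8≡17, 38^16≡40 (mod 83).
38^21 = 38^(16+4+1) ≡ 11 (mod 83).
Check: 11² = 121 ≡ 38 (mod 83). The two roots are 11 and 72.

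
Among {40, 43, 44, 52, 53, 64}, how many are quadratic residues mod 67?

2

(40/67) = +1 → QR.
(43/67) = -1 → non-residue.
(44/67) = -1 → non-residue.
(52/67) = -1 → non-residue.
(53/67) = -1 → non-residue.
(64/67) = +1 → QR.
Total quadratic residues among the 6: 2.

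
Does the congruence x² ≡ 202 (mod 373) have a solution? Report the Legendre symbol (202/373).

Euler's criterion: (202/373) ≡ 202^186 (mod 373).
202^2 ≡ 147 (mod 373)
202^4 ≡ 348 (mod 373)
202^8 ≡ 252 (mod 373)
202^16 ≡ 94 (mod 373)
202^32 ≡ 257 (mod 373)
202^64 ≡ 28 (mod 373)
202^128 ≡ 38 (mod 373)
202^186 = 202^(128+32+16+8+2) ≡ 372 (mod 373).
Result is 372 ≡ −1, so (202/373) = −1.

-1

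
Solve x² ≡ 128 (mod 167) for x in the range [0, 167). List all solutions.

63, 104

Since 167 ≡ 3 (mod 4), a square root of 128 is 128^((167+1)/4) = 128^42 mod 167.
Repeated squaring: 128^2≡18, 128^4≡157, 128^8≡100, 128^16≡147, 128^32≡66 (mod 167).
128^42 = 128^(32+8+2) ≡ 63 (mod 167).
Check: 63² = 3969 ≡ 128 (mod 167). The two roots are 63 and 104.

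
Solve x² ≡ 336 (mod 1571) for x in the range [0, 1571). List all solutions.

Since 1571 ≡ 3 (mod 4), a square root of 336 is 336^((1571+1)/4) = 336^393 mod 1571.
Repeated squaring: 336^2≡1355, 336^4≡1097, 336^8≡23, 336^16≡529, 336^32≡203, 336^64≡363, 336^128≡1376, 336^256≡321 (mod 1571).
336^393 = 336^(256+128+8+1) ≡ 305 (mod 1571).
Check: 305² = 93025 ≡ 336 (mod 1571). The two roots are 305 and 1266.

305, 1266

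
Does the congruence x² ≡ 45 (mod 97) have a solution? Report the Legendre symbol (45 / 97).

Reciprocity: 45 ≡ 1 and 97 ≡ 1 (mod 4), so (45/97) = +(97/45).
Reduce top mod 45: now compute (7/45).
Reciprocity: 7 ≡ 3 and 45 ≡ 1 (mod 4), so (7/45) = +(45/7).
Reduce top mod 7: now compute (3/7).
Reciprocity: 3 ≡ 3 and 7 ≡ 3 (mod 4), so (3/7) = −(7/3).
Reduce top mod 3: now compute (1/3).
Reached (1/3) = 1. Collecting the sign flips along the way, the symbol is -1.

-1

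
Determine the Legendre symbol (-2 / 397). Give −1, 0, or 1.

First reduce: -2 ≡ 395 (mod 397).
Reciprocity: 395 ≡ 3 and 397 ≡ 1 (mod 4), so (395/397) = +(397/395).
Reduce top mod 395: now compute (2/395).
Pull out 2: since 395 ≡ 3 (mod 8), (2/395) = -1.
Reached (1/395) = 1. Collecting the sign flips along the way, the symbol is -1.

-1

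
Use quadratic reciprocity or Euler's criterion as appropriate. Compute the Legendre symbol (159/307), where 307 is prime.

Reciprocity: 159 ≡ 3 and 307 ≡ 3 (mod 4), so (159/307) = −(307/159).
Reduce top mod 159: now compute (148/159).
Pull out 2^2: since 159 ≡ 7 (mod 8), (2/159) = +1, so (2/159)^2 = +1.
Reciprocity: 37 ≡ 1 and 159 ≡ 3 (mod 4), so (37/159) = +(159/37).
Reduce top mod 37: now compute (11/37).
Reciprocity: 11 ≡ 3 and 37 ≡ 1 (mod 4), so (11/37) = +(37/11).
Reduce top mod 11: now compute (4/11).
Pull out 2^2: since 11 ≡ 3 (mod 8), (2/11) = -1, so (2/11)^2 = +1.
Reached (1/11) = 1. Collecting the sign flips along the way, the symbol is -1.

-1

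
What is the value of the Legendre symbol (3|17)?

Reciprocity: 3 ≡ 3 and 17 ≡ 1 (mod 4), so (3/17) = +(17/3).
Reduce top mod 3: now compute (2/3).
Pull out 2: since 3 ≡ 3 (mod 8), (2/3) = -1.
Reached (1/3) = 1. Collecting the sign flips along the way, the symbol is -1.

-1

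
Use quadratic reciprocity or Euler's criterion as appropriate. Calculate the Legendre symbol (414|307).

Euler's criterion: (414/307) ≡ 107^153 (mod 307).
107^2 ≡ 90 (mod 307)
107^4 ≡ 118 (mod 307)
107^8 ≡ 109 (mod 307)
107^16 ≡ 215 (mod 307)
107^32 ≡ 175 (mod 307)
107^64 ≡ 232 (mod 307)
107^128 ≡ 99 (mod 307)
107^153 = 107^(128+16+8+1) ≡ 1 (mod 307).
Result is 1, so (414/307) = 1.

1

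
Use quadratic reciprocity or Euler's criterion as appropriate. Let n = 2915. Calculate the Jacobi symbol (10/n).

0

Pull out 2: since 2915 ≡ 3 (mod 8), (2/2915) = -1.
Reciprocity: 5 ≡ 1 and 2915 ≡ 3 (mod 4), so (5/2915) = +(2915/5).
Reduce top mod 5: now compute (0/5).
Top reduces to 0: gcd > 1, so the symbol is 0.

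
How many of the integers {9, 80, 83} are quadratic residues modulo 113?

2

(9/113) = +1 → QR.
(80/113) = -1 → non-residue.
(83/113) = +1 → QR.
Total quadratic residues among the 3: 2.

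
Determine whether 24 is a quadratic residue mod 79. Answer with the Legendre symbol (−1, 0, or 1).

-1

Euler's criterion: (24/79) ≡ 24^39 (mod 79).
24^2 ≡ 23 (mod 79)
24^4 ≡ 55 (mod 79)
24^8 ≡ 23 (mod 79)
24^16 ≡ 55 (mod 79)
24^32 ≡ 23 (mod 79)
24^39 = 24^(32+4+2+1) ≡ 78 (mod 79).
Result is 78 ≡ −1, so (24/79) = −1.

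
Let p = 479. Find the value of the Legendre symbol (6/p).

1

Euler's criterion: (6/479) ≡ 6^239 (mod 479).
6^2 ≡ 36 (mod 479)
6^4 ≡ 338 (mod 479)
6^8 ≡ 242 (mod 479)
6^16 ≡ 126 (mod 479)
6^32 ≡ 69 (mod 479)
6^64 ≡ 450 (mod 479)
6^128 ≡ 362 (mod 479)
6^239 = 6^(128+64+32+8+4+2+1) ≡ 1 (mod 479).
Result is 1, so (6/479) = 1.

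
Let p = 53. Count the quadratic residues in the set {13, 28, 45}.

(13/53) = +1 → QR.
(28/53) = +1 → QR.
(45/53) = -1 → non-residue.
Total quadratic residues among the 3: 2.

2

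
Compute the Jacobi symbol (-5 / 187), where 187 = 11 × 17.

1

First reduce: -5 ≡ 182 (mod 187).
Pull out 2: since 187 ≡ 3 (mod 8), (2/187) = -1.
Reciprocity: 91 ≡ 3 and 187 ≡ 3 (mod 4), so (91/187) = −(187/91).
Reduce top mod 91: now compute (5/91).
Reciprocity: 5 ≡ 1 and 91 ≡ 3 (mod 4), so (5/91) = +(91/5).
Reduce top mod 5: now compute (1/5).
Reached (1/5) = 1. Collecting the sign flips along the way, the symbol is +1.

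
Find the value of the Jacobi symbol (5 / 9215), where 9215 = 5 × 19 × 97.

0

Reciprocity: 5 ≡ 1 and 9215 ≡ 3 (mod 4), so (5/9215) = +(9215/5).
Reduce top mod 5: now compute (0/5).
Top reduces to 0: gcd > 1, so the symbol is 0.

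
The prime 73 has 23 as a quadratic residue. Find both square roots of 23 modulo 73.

73 ≡ 1 (mod 4), so we find a root by search.
Trying successive values, 13² = 169 ≡ 23 (mod 73). The other root is 73 − 13 = 60.

13, 60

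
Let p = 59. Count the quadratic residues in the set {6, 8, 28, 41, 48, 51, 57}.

(6/59) = -1 → non-residue.
(8/59) = -1 → non-residue.
(28/59) = +1 → QR.
(41/59) = +1 → QR.
(48/59) = +1 → QR.
(51/59) = +1 → QR.
(57/59) = +1 → QR.
Total quadratic residues among the 7: 5.

5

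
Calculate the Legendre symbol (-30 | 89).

-1

First reduce: -30 ≡ 59 (mod 89).
Reciprocity: 59 ≡ 3 and 89 ≡ 1 (mod 4), so (59/89) = +(89/59).
Reduce top mod 59: now compute (30/59).
Pull out 2: since 59 ≡ 3 (mod 8), (2/59) = -1.
Reciprocity: 15 ≡ 3 and 59 ≡ 3 (mod 4), so (15/59) = −(59/15).
Reduce top mod 15: now compute (14/15).
Pull out 2: since 15 ≡ 7 (mod 8), (2/15) = +1.
Reciprocity: 7 ≡ 3 and 15 ≡ 3 (mod 4), so (7/15) = −(15/7).
Reduce top mod 7: now compute (1/7).
Reached (1/7) = 1. Collecting the sign flips along the way, the symbol is -1.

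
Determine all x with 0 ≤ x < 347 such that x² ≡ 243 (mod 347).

161, 186

Since 347 ≡ 3 (mod 4), a square root of 243 is 243^((347+1)/4) = 243^87 mod 347.
Repeated squaring: 243^2≡59, 243^4≡11, 243^8≡121, 243^16≡67, 243^32≡325, 243^64≡137 (mod 347).
243^87 = 243^(64+16+4+2+1) ≡ 161 (mod 347).
Check: 161² = 25921 ≡ 243 (mod 347). The two roots are 161 and 186.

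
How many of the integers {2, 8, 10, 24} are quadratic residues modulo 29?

(2/29) = -1 → non-residue.
(8/29) = -1 → non-residue.
(10/29) = -1 → non-residue.
(24/29) = +1 → QR.
Total quadratic residues among the 4: 1.

1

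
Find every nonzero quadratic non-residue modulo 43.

2, 3, 5, 7, 8, 12, 18, 19, 20, 22, 26, 27, 28, 29, 30, 32, 33, 34, 37, 39, 42

Square k = 1,…,21 (k and 43−k give the same square):
1²=1, 2²=4, 3²=9, 4²=16, 5²=25, 6²=36, 7²≡6, 8²≡21, 9²≡38, 10²≡14, 11²≡35, 12²≡15, 13²≡40, 14²≡24, 15²≡10, 16²≡41, 17²≡31, 18²≡23, 19²≡17, 20²≡13, 21²≡11 (mod 43).
The residues are {1, 4, 6, 9, 10, 11, 13, 14, 15, 16, 17, 21, 23, 24, 25, 31, 35, 36, 38, 40, 41}; the non-residues are the remaining 21 nonzero classes.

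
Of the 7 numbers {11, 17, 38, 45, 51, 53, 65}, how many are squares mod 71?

(11/71) = -1 → non-residue.
(17/71) = -1 → non-residue.
(38/71) = +1 → QR.
(45/71) = +1 → QR.
(51/71) = -1 → non-residue.
(53/71) = -1 → non-residue.
(65/71) = -1 → non-residue.
Total quadratic residues among the 7: 2.

2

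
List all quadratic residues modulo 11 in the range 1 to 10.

Square k = 1,…,5 (k and 11−k give the same square):
1²=1, 2²=4, 3²=9, 4²≡5, 5²≡3 (mod 11).
So the quadratic residues mod 11 are {1, 3, 4, 5, 9}.

1, 3, 4, 5, 9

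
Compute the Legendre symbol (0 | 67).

Top reduces to 0: gcd > 1, so the symbol is 0.

0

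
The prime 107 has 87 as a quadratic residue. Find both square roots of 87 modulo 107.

27, 80

Since 107 ≡ 3 (mod 4), a square root of 87 is 87^((107+1)/4) = 87^27 mod 107.
Repeated squaring: 87^2≡79, 87^4≡35, 87^8≡48, 87^16≡57 (mod 107).
87^27 = 87^(16+8+2+1) ≡ 27 (mod 107).
Check: 27² = 729 ≡ 87 (mod 107). The two roots are 27 and 80.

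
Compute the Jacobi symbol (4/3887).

1

Pull out 2^2: since 3887 ≡ 7 (mod 8), (2/3887) = +1, so (2/3887)^2 = +1.
Reached (1/3887) = 1. Collecting the sign flips along the way, the symbol is +1.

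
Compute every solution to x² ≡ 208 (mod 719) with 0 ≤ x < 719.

94, 625

Since 719 ≡ 3 (mod 4), a square root of 208 is 208^((719+1)/4) = 208^180 mod 719.
Repeated squaring: 208^2≡124, 208^4≡277, 208^8≡515, 208^16≡633, 208^32≡206, 208^64≡15, 208^128≡225 (mod 719).
208^180 = 208^(128+32+16+4) ≡ 625 (mod 719).
Check: 625² = 390625 ≡ 208 (mod 719). The two roots are 94 and 625.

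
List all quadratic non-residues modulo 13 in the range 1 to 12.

2,5,6,7,8,11

Square k = 1,…,6 (k and 13−k give the same square):
1²=1, 2²=4, 3²=9, 4²≡3, 5²≡12, 6²≡10 (mod 13).
The residues are {1, 3, 4, 9, 10, 12}; the non-residues are the remaining 6 nonzero classes.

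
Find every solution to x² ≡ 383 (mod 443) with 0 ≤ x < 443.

205, 238

Since 443 ≡ 3 (mod 4), a square root of 383 is 383^((443+1)/4) = 383^111 mod 443.
Repeated squaring: 383^2≡56, 383^4≡35, 383^8≡339, 383^16≡184, 383^32≡188, 383^64≡347 (mod 443).
383^111 = 383^(64+32+8+4+2+1) ≡ 238 (mod 443).
Check: 238² = 56644 ≡ 383 (mod 443). The two roots are 205 and 238.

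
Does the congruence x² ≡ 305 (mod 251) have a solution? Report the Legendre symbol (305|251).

First reduce: 305 ≡ 54 (mod 251).
Pull out 2: since 251 ≡ 3 (mod 8), (2/251) = -1.
Reciprocity: 27 ≡ 3 and 251 ≡ 3 (mod 4), so (27/251) = −(251/27).
Reduce top mod 27: now compute (8/27).
Pull out 2^3: since 27 ≡ 3 (mod 8), (2/27) = -1, so (2/27)^3 = -1.
Reached (1/27) = 1. Collecting the sign flips along the way, the symbol is -1.

-1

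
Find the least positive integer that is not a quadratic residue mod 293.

2

(2/293) = −1, so 2 is the smallest positive non-residue mod 293.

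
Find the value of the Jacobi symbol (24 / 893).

Pull out 2^3: since 893 ≡ 5 (mod 8), (2/893) = -1, so (2/893)^3 = -1.
Reciprocity: 3 ≡ 3 and 893 ≡ 1 (mod 4), so (3/893) = +(893/3).
Reduce top mod 3: now compute (2/3).
Pull out 2: since 3 ≡ 3 (mod 8), (2/3) = -1.
Reached (1/3) = 1. Collecting the sign flips along the way, the symbol is +1.

1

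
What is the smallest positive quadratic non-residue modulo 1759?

(2/1759) = +1, so 2 is a residue.
(3/1759) = −1, so 3 is the smallest positive non-residue mod 1759.

3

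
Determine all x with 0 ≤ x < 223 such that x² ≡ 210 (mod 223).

Since 223 ≡ 3 (mod 4), a square root of 210 is 210^((223+1)/4) = 210^56 mod 223.
Repeated squaring: 210^2≡169, 210^4≡17, 210^8≡66, 210^16≡119, 210^32≡112 (mod 223).
210^56 = 210^(32+16+8) ≡ 136 (mod 223).
Check: 136² = 18496 ≡ 210 (mod 223). The two roots are 87 and 136.

87, 136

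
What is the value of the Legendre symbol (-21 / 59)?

First reduce: -21 ≡ 38 (mod 59).
Pull out 2: since 59 ≡ 3 (mod 8), (2/59) = -1.
Reciprocity: 19 ≡ 3 and 59 ≡ 3 (mod 4), so (19/59) = −(59/19).
Reduce top mod 19: now compute (2/19).
Pull out 2: since 19 ≡ 3 (mod 8), (2/19) = -1.
Reached (1/19) = 1. Collecting the sign flips along the way, the symbol is -1.

-1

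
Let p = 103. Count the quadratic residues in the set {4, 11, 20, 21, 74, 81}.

2

(4/103) = +1 → QR.
(11/103) = -1 → non-residue.
(20/103) = -1 → non-residue.
(21/103) = -1 → non-residue.
(74/103) = -1 → non-residue.
(81/103) = +1 → QR.
Total quadratic residues among the 6: 2.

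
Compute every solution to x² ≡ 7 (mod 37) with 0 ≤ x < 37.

9, 28

37 ≡ 1 (mod 4), so we find a root by search.
Trying successive values, 9² = 81 ≡ 7 (mod 37). The other root is 37 − 9 = 28.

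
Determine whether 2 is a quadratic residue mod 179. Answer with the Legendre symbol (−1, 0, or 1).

Euler's criterion: (2/179) ≡ 2^89 (mod 179).
2^2 ≡ 4 (mod 179)
2^4 ≡ 16 (mod 179)
2^8 ≡ 77 (mod 179)
2^16 ≡ 22 (mod 179)
2^32 ≡ 126 (mod 179)
2^64 ≡ 124 (mod 179)
2^89 = 2^(64+16+8+1) ≡ 178 (mod 179).
Result is 178 ≡ −1, so (2/179) = −1.

-1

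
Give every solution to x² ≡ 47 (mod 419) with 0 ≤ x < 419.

Since 419 ≡ 3 (mod 4), a square root of 47 is 47^((419+1)/4) = 47^105 mod 419.
Repeated squaring: 47^2≡114, 47^4≡7, 47^8≡49, 47^16≡306, 47^32≡199, 47^64≡215 (mod 419).
47^105 = 47^(64+32+8+1) ≡ 139 (mod 419).
Check: 139² = 19321 ≡ 47 (mod 419). The two roots are 139 and 280.

139, 280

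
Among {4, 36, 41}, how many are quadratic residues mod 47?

2

(4/47) = +1 → QR.
(36/47) = +1 → QR.
(41/47) = -1 → non-residue.
Total quadratic residues among the 3: 2.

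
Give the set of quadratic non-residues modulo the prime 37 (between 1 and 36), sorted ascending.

Square k = 1,…,18 (k and 37−k give the same square):
1²=1, 2²=4, 3²=9, 4²=16, 5²=25, 6²=36, 7²≡12, 8²≡27, 9²≡7, 10²≡26, 11²≡10, 12²≡33, 13²≡21, 14²≡11, 15²≡3, 16²≡34, 17²≡30, 18²≡28 (mod 37).
The residues are {1, 3, 4, 7, 9, 10, 11, 12, 16, 21, 25, 26, 27, 28, 30, 33, 34, 36}; the non-residues are the remaining 18 nonzero classes.

2,5,6,8,13,14,15,17,18,19,20,22,23,24,29,31,32,35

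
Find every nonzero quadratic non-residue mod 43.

Square k = 1,…,21 (k and 43−k give the same square):
1²=1, 2²=4, 3²=9, 4²=16, 5²=25, 6²=36, 7²≡6, 8²≡21, 9²≡38, 10²≡14, 11²≡35, 12²≡15, 13²≡40, 14²≡24, 15²≡10, 16²≡41, 17²≡31, 18²≡23, 19²≡17, 20²≡13, 21²≡11 (mod 43).
The residues are {1, 4, 6, 9, 10, 11, 13, 14, 15, 16, 17, 21, 23, 24, 25, 31, 35, 36, 38, 40, 41}; the non-residues are the remaining 21 nonzero classes.

2 3 5 7 8 12 18 19 20 22 26 27 28 29 30 32 33 34 37 39 42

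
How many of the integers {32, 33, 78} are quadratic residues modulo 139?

1

(32/139) = -1 → non-residue.
(33/139) = -1 → non-residue.
(78/139) = +1 → QR.
Total quadratic residues among the 3: 1.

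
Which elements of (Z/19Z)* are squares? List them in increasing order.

Square k = 1,…,9 (k and 19−k give the same square):
1²=1, 2²=4, 3²=9, 4²=16, 5²≡6, 6²≡17, 7²≡11, 8²≡7, 9²≡5 (mod 19).
So the quadratic residues mod 19 are {1, 4, 5, 6, 7, 9, 11, 16, 17}.

1 4 5 6 7 9 11 16 17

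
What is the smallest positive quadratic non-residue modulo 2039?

(2/2039) = +1, so 2 is a residue.
(3/2039) = +1, so 3 is a residue.
(4/2039) = +1, so 4 is a residue.
(5/2039) = +1, so 5 is a residue.
(6/2039) = +1, so 6 is a residue.
(7/2039) = −1, so 7 is the smallest positive non-residue mod 2039.

7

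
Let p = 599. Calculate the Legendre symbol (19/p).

1

Euler's criterion: (19/599) ≡ 19^299 (mod 599).
19^2 ≡ 361 (mod 599)
19^4 ≡ 338 (mod 599)
19^8 ≡ 434 (mod 599)
19^16 ≡ 270 (mod 599)
19^32 ≡ 421 (mod 599)
19^64 ≡ 536 (mod 599)
19^128 ≡ 375 (mod 599)
19^256 ≡ 459 (mod 599)
19^299 = 19^(256+32+8+2+1) ≡ 1 (mod 599).
Result is 1, so (19/599) = 1.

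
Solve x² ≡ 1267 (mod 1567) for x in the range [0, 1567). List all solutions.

Since 1567 ≡ 3 (mod 4), a square root of 1267 is 1267^((1567+1)/4) = 1267^392 mod 1567.
Repeated squaring: 1267^2≡681, 1267^4≡1496, 1267^8≡340, 1267^16≡1209, 1267^32≡1237, 1267^64≡777, 1267^128≡434, 1267^256≡316 (mod 1567).
1267^392 = 1267^(256+128+8) ≡ 1308 (mod 1567).
Check: 1308² = 1710864 ≡ 1267 (mod 1567). The two roots are 259 and 1308.

259, 1308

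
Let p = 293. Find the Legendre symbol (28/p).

Euler's criterion: (28/293) ≡ 28^146 (mod 293).
28^2 ≡ 198 (mod 293)
28^4 ≡ 235 (mod 293)
28^8 ≡ 141 (mod 293)
28^16 ≡ 250 (mod 293)
28^32 ≡ 91 (mod 293)
28^64 ≡ 77 (mod 293)
28^128 ≡ 69 (mod 293)
28^146 = 28^(128+16+2) ≡ 292 (mod 293).
Result is 292 ≡ −1, so (28/293) = −1.

-1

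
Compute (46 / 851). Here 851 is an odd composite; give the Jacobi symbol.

Pull out 2: since 851 ≡ 3 (mod 8), (2/851) = -1.
Reciprocity: 23 ≡ 3 and 851 ≡ 3 (mod 4), so (23/851) = −(851/23).
Reduce top mod 23: now compute (0/23).
Top reduces to 0: gcd > 1, so the symbol is 0.

0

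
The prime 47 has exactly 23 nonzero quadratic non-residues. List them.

Square k = 1,…,23 (k and 47−k give the same square):
1²=1, 2²=4, 3²=9, 4²=16, 5²=25, 6²=36, 7²≡2, 8²≡17, 9²≡34, 10²≡6, 11²≡27, 12²≡3, 13²≡28, 14²≡8, 15²≡37, 16²≡21, 17²≡7, 18²≡42, 19²≡32, 20²≡24, 21²≡18, 22²≡14, 23²≡12 (mod 47).
The residues are {1, 2, 3, 4, 6, 7, 8, 9, 12, 14, 16, 17, 18, 21, 24, 25, 27, 28, 32, 34, 36, 37, 42}; the non-residues are the remaining 23 nonzero classes.

5, 10, 11, 13, 15, 19, 20, 22, 23, 26, 29, 30, 31, 33, 35, 38, 39, 40, 41, 43, 44, 45, 46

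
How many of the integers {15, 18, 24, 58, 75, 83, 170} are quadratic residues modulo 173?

3

(15/173) = +1 → QR.
(18/173) = -1 → non-residue.
(24/173) = +1 → QR.
(58/173) = -1 → non-residue.
(75/173) = -1 → non-residue.
(83/173) = +1 → QR.
(170/173) = -1 → non-residue.
Total quadratic residues among the 7: 3.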